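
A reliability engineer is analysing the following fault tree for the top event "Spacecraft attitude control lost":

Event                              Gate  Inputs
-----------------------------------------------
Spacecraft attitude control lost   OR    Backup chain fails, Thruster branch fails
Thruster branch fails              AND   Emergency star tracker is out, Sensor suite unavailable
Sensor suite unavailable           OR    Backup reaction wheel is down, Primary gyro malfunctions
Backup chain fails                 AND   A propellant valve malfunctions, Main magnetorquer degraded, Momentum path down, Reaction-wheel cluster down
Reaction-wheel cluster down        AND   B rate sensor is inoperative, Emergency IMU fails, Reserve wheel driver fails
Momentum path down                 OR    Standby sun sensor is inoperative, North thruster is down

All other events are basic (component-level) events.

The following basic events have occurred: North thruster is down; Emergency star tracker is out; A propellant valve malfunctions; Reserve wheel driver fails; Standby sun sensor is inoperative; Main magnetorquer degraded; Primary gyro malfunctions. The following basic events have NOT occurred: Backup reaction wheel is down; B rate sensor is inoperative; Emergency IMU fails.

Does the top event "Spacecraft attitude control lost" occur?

Yes

Momentum path down [OR]: Standby sun sensor is inoperative=occurs, North thruster is down=occurs → at least one input occurs → occurs.
Reaction-wheel cluster down [AND]: B rate sensor is inoperative=not, Emergency IMU fails=not, Reserve wheel driver fails=occurs → not all inputs occur → does not occur.
Backup chain fails [AND]: A propellant valve malfunctions=occurs, Main magnetorquer degraded=occurs, Momentum path down=occurs, Reaction-wheel cluster down=not → not all inputs occur → does not occur.
Sensor suite unavailable [OR]: Backup reaction wheel is down=not, Primary gyro malfunctions=occurs → at least one input occurs → occurs.
Thruster branch fails [AND]: Emergency star tracker is out=occurs, Sensor suite unavailable=occurs → all inputs occur → occurs.
Spacecraft attitude control lost [OR]: Backup chain fails=not, Thruster branch fails=occurs → at least one input occurs → occurs.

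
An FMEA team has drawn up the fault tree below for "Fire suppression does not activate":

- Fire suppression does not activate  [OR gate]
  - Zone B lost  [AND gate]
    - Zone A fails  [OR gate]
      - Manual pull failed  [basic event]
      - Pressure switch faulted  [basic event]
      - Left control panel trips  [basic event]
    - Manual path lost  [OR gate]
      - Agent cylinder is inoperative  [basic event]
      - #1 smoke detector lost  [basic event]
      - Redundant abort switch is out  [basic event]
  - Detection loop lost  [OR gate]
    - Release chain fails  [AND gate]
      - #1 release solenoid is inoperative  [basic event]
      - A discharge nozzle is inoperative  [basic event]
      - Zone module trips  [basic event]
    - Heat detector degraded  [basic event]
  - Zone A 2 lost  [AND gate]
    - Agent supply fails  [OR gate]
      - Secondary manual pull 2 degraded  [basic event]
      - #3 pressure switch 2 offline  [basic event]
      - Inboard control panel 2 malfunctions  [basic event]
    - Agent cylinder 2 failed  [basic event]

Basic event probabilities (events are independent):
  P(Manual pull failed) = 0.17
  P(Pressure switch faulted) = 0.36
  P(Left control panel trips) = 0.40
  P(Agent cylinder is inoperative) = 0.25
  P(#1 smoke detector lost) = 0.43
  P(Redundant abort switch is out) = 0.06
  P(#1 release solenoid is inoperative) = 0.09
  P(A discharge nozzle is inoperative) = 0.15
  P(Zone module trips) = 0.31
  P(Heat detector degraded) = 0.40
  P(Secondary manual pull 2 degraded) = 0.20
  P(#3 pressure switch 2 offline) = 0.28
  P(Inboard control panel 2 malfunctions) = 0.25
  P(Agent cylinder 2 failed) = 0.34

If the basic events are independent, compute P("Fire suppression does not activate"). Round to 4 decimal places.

P(Zone A fails) [OR] = 1 − (1−0.17) × (1−0.36) × (1−0.40) = 0.681280
P(Manual path lost) [OR] = 1 − (1−0.25) × (1−0.43) × (1−0.06) = 0.598150
P(Zone B lost) [AND] = 0.681280 × 0.598150 = 0.407508
P(Release chain fails) [AND] = 0.09 × 0.15 × 0.31 = 0.004185
P(Detection loop lost) [OR] = 1 − (1−0.004185) × (1−0.40) = 0.402511
P(Agent supply fails) [OR] = 1 − (1−0.20) × (1−0.28) × (1−0.25) = 0.568000
P(Zone A 2 lost) [AND] = 0.568000 × 0.34 = 0.193120
P(Fire suppression does not activate) [OR] = 1 − (1−0.407508) × (1−0.402511) × (1−0.193120) = 0.714358
Rounded to 4 decimal places: P(Fire suppression does not activate) ≈ 0.7144.

0.7144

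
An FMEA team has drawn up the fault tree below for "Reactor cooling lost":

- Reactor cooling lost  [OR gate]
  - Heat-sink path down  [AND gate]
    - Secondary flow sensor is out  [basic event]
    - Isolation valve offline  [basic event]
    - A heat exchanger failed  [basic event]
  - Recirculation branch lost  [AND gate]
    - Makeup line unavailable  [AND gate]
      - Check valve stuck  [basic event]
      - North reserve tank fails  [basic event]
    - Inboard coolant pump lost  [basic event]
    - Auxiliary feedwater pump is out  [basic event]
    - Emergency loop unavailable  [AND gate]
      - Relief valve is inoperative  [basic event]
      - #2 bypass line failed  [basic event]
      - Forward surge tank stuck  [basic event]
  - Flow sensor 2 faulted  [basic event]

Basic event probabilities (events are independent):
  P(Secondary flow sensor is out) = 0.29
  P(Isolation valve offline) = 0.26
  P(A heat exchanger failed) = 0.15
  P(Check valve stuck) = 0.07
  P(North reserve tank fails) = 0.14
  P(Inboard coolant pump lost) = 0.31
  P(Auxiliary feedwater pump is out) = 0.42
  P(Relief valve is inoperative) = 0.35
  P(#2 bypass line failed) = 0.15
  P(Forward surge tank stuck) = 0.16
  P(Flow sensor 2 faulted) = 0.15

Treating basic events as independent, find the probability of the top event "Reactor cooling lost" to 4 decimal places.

P(Heat-sink path down) [AND] = 0.29 × 0.26 × 0.15 = 0.011310
P(Makeup line unavailable) [AND] = 0.07 × 0.14 = 0.009800
P(Emergency loop unavailable) [AND] = 0.35 × 0.15 × 0.16 = 0.008400
P(Recirculation branch lost) [AND] = 0.009800 × 0.31 × 0.42 × 0.008400 = 0.000011
P(Reactor cooling lost) [OR] = 1 − (1−0.011310) × (1−0.000011) × (1−0.15) = 0.159623
Rounded to 4 decimal places: P(Reactor cooling lost) ≈ 0.1596.

0.1596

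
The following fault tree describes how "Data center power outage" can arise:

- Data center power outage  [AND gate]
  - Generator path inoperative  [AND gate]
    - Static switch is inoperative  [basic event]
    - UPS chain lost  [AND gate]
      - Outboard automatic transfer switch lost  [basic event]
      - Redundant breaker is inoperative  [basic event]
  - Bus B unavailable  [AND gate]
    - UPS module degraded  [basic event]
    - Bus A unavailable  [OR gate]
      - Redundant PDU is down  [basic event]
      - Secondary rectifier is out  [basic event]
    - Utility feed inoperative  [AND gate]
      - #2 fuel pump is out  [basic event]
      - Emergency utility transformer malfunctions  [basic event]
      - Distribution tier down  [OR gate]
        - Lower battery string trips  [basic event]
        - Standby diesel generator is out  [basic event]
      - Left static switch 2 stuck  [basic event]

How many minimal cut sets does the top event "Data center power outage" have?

UPS chain lost [AND]: one cut set from each child combined → 1 × 1 = 1 cut set(s).
Generator path inoperative [AND]: one cut set from each child combined → 1 × 1 = 1 cut set(s).
Bus A unavailable [OR]: union of children's cut sets → 2 cut set(s).
Distribution tier down [OR]: union of children's cut sets → 2 cut set(s).
Utility feed inoperative [AND]: one cut set from each child combined → 1 × 1 × 2 × 1 = 2 cut set(s).
Bus B unavailable [AND]: one cut set from each child combined → 1 × 2 × 2 = 4 cut set(s).
Data center power outage [AND]: one cut set from each child combined → 1 × 4 = 4 cut set(s).
Minimal cut sets: {#2 fuel pump is out, Emergency utility transformer malfunctions, Left static switch 2 stuck, Lower battery string trips, Outboard automatic transfer switch lost, Redundant PDU is down, Redundant breaker is inoperative, Static switch is inoperative, UPS module degraded}; {#2 fuel pump is out, Emergency utility transformer malfunctions, Left static switch 2 stuck, Outboard automatic transfer switch lost, Redundant PDU is down, Redundant breaker is inoperative, Standby diesel generator is out, Static switch is inoperative, UPS module degraded}; {#2 fuel pump is out, Emergency utility transformer malfunctions, Left static switch 2 stuck, Lower battery string trips, Outboard automatic transfer switch lost, Redundant breaker is inoperative, Secondary rectifier is out, Static switch is inoperative, UPS module degraded}; {#2 fuel pump is out, Emergency utility transformer malfunctions, Left static switch 2 stuck, Outboard automatic transfer switch lost, Redundant breaker is inoperative, Secondary rectifier is out, Standby diesel generator is out, Static switch is inoperative, UPS module degraded}.

4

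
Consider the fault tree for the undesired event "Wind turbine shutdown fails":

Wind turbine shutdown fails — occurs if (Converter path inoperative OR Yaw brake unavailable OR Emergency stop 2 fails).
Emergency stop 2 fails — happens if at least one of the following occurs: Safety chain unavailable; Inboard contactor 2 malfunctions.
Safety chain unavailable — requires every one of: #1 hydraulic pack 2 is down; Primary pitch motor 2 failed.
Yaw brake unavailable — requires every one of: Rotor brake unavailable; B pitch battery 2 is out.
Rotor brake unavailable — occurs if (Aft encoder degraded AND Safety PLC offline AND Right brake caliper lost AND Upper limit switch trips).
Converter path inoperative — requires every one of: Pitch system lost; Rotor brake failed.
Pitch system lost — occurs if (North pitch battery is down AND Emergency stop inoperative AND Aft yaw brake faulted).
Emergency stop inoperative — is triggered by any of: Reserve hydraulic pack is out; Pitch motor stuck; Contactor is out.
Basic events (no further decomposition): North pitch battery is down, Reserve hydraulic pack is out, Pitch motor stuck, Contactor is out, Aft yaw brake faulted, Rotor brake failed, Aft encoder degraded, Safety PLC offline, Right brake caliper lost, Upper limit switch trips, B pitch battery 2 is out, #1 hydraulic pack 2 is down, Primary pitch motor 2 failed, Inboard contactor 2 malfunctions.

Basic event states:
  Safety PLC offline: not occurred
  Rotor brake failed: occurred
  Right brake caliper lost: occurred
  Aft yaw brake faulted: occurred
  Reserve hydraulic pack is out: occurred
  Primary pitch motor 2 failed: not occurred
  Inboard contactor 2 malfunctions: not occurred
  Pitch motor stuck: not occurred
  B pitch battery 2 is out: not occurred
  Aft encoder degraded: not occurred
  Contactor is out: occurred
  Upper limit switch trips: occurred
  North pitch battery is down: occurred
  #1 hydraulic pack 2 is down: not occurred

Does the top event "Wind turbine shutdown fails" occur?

Emergency stop inoperative [OR]: Reserve hydraulic pack is out=occurs, Pitch motor stuck=not, Contactor is out=occurs → at least one input occurs → occurs.
Pitch system lost [AND]: North pitch battery is down=occurs, Emergency stop inoperative=occurs, Aft yaw brake faulted=occurs → all inputs occur → occurs.
Converter path inoperative [AND]: Pitch system lost=occurs, Rotor brake failed=occurs → all inputs occur → occurs.
Rotor brake unavailable [AND]: Aft encoder degraded=not, Safety PLC offline=not, Right brake caliper lost=occurs, Upper limit switch trips=occurs → not all inputs occur → does not occur.
Yaw brake unavailable [AND]: Rotor brake unavailable=not, B pitch battery 2 is out=not → not all inputs occur → does not occur.
Safety chain unavailable [AND]: #1 hydraulic pack 2 is down=not, Primary pitch motor 2 failed=not → not all inputs occur → does not occur.
Emergency stop 2 fails [OR]: Safety chain unavailable=not, Inboard contactor 2 malfunctions=not → no input occurs → does not occur.
Wind turbine shutdown fails [OR]: Converter path inoperative=occurs, Yaw brake unavailable=not, Emergency stop 2 fails=not → at least one input occurs → occurs.

Yes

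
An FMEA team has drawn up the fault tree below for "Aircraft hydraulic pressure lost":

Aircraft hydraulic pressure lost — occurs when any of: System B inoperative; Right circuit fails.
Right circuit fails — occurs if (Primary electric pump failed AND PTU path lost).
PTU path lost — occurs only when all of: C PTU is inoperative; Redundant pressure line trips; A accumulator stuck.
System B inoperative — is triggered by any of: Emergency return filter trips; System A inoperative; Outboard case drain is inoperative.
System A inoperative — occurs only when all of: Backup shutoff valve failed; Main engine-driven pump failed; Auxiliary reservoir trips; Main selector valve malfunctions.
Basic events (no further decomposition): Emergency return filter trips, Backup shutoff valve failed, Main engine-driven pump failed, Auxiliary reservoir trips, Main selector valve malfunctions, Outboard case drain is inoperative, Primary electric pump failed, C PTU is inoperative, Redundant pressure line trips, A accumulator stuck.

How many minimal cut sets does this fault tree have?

System A inoperative [AND]: one cut set from each child combined → 1 × 1 × 1 × 1 = 1 cut set(s).
System B inoperative [OR]: union of children's cut sets → 3 cut set(s).
PTU path lost [AND]: one cut set from each child combined → 1 × 1 × 1 = 1 cut set(s).
Right circuit fails [AND]: one cut set from each child combined → 1 × 1 = 1 cut set(s).
Aircraft hydraulic pressure lost [OR]: union of children's cut sets → 4 cut set(s).
Minimal cut sets: {Emergency return filter trips}; {Auxiliary reservoir trips, Backup shutoff valve failed, Main engine-driven pump failed, Main selector valve malfunctions}; {Outboard case drain is inoperative}; {A accumulator stuck, C PTU is inoperative, Primary electric pump failed, Redundant pressure line trips}.

4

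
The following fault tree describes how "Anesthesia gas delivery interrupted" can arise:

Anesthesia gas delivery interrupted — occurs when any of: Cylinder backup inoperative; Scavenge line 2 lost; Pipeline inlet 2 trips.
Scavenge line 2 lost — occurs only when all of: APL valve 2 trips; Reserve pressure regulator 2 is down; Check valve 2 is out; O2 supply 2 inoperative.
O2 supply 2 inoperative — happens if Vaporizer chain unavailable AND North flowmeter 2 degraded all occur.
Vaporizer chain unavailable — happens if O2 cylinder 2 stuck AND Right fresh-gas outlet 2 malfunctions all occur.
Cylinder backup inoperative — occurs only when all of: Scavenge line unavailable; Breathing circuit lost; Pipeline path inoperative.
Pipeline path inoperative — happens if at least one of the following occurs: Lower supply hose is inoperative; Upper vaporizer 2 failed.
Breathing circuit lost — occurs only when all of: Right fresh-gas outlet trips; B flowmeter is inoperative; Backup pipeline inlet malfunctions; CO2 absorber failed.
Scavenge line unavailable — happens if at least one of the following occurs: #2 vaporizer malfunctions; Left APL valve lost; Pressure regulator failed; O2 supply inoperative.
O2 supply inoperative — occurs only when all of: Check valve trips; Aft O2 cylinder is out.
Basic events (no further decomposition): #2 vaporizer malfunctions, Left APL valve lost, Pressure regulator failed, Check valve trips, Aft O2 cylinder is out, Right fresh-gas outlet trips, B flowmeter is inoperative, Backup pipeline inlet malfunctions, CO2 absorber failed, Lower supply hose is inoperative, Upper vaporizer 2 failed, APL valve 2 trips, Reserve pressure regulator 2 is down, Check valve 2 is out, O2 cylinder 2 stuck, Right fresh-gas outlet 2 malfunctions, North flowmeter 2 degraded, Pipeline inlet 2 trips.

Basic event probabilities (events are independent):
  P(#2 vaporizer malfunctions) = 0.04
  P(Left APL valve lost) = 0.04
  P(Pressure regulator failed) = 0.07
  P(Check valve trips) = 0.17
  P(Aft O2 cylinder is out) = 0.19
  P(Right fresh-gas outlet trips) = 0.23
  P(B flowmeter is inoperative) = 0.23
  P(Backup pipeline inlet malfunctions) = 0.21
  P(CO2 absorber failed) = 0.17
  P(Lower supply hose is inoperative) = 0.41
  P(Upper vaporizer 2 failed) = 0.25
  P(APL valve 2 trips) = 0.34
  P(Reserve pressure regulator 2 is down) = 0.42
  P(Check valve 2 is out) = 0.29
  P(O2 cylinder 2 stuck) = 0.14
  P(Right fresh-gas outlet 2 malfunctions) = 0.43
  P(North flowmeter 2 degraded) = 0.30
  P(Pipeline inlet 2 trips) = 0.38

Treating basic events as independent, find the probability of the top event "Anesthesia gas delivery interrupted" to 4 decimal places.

0.3806

P(O2 supply inoperative) [AND] = 0.17 × 0.19 = 0.032300
P(Scavenge line unavailable) [OR] = 1 − (1−0.04) × (1−0.04) × (1−0.07) × (1−0.032300) = 0.170596
P(Breathing circuit lost) [AND] = 0.23 × 0.23 × 0.21 × 0.17 = 0.001889
P(Pipeline path inoperative) [OR] = 1 − (1−0.41) × (1−0.25) = 0.557500
P(Cylinder backup inoperative) [AND] = 0.170596 × 0.001889 × 0.557500 = 0.000180
P(Vaporizer chain unavailable) [AND] = 0.14 × 0.43 = 0.060200
P(O2 supply 2 inoperative) [AND] = 0.060200 × 0.30 = 0.018060
P(Scavenge line 2 lost) [AND] = 0.34 × 0.42 × 0.29 × 0.018060 = 0.000748
P(Anesthesia gas delivery interrupted) [OR] = 1 − (1−0.000180) × (1−0.000748) × (1−0.38) = 0.380575
Rounded to 4 decimal places: P(Anesthesia gas delivery interrupted) ≈ 0.3806.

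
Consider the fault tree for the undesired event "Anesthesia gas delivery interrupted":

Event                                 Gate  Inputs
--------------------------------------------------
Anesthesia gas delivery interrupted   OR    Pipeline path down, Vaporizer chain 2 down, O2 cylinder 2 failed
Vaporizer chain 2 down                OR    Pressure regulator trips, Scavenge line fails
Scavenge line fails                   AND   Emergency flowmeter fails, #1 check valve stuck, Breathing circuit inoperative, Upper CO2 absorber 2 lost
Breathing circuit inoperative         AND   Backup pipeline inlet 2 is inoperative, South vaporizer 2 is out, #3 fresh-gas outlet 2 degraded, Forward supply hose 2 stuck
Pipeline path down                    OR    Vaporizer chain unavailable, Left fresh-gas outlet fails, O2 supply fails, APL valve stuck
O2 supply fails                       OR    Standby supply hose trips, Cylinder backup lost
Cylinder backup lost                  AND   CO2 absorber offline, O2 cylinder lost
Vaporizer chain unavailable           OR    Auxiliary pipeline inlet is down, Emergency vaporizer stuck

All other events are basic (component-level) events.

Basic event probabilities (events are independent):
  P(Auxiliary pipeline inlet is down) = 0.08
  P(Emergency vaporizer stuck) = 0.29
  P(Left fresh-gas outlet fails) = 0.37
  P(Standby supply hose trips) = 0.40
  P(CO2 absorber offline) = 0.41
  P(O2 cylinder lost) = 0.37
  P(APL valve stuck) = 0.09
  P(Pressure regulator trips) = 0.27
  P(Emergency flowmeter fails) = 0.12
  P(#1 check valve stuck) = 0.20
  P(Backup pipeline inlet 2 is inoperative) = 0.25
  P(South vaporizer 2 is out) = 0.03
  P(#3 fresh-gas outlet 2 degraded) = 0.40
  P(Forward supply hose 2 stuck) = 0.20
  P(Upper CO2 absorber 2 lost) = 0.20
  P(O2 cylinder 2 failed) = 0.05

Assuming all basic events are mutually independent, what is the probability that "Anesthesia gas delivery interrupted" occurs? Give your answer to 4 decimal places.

0.8678

P(Vaporizer chain unavailable) [OR] = 1 − (1−0.08) × (1−0.29) = 0.346800
P(Cylinder backup lost) [AND] = 0.41 × 0.37 = 0.151700
P(O2 supply fails) [OR] = 1 − (1−0.40) × (1−0.151700) = 0.491020
P(Pipeline path down) [OR] = 1 − (1−0.346800) × (1−0.37) × (1−0.491020) × (1−0.09) = 0.809397
P(Breathing circuit inoperative) [AND] = 0.25 × 0.03 × 0.40 × 0.20 = 0.000600
P(Scavenge line fails) [AND] = 0.12 × 0.20 × 0.000600 × 0.20 = 0.000003
P(Vaporizer chain 2 down) [OR] = 1 − (1−0.27) × (1−0.000003) = 0.270002
P(Anesthesia gas delivery interrupted) [OR] = 1 − (1−0.809397) × (1−0.270002) × (1−0.05) = 0.867817
Rounded to 4 decimal places: P(Anesthesia gas delivery interrupted) ≈ 0.8678.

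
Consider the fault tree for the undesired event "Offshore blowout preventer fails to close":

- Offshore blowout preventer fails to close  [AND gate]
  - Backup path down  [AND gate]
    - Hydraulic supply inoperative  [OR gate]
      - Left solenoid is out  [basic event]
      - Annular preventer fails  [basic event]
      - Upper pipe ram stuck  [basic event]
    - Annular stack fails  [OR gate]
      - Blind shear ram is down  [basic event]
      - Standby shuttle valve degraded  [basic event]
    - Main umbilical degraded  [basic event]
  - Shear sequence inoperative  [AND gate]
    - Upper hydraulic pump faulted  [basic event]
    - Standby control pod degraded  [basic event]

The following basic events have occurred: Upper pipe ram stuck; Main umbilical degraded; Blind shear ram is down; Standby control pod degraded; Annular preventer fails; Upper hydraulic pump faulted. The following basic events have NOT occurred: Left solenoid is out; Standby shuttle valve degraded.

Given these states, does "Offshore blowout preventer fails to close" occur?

Yes

Hydraulic supply inoperative [OR]: Left solenoid is out=not, Annular preventer fails=occurs, Upper pipe ram stuck=occurs → at least one input occurs → occurs.
Annular stack fails [OR]: Blind shear ram is down=occurs, Standby shuttle valve degraded=not → at least one input occurs → occurs.
Backup path down [AND]: Hydraulic supply inoperative=occurs, Annular stack fails=occurs, Main umbilical degraded=occurs → all inputs occur → occurs.
Shear sequence inoperative [AND]: Upper hydraulic pump faulted=occurs, Standby control pod degraded=occurs → all inputs occur → occurs.
Offshore blowout preventer fails to close [AND]: Backup path down=occurs, Shear sequence inoperative=occurs → all inputs occur → occurs.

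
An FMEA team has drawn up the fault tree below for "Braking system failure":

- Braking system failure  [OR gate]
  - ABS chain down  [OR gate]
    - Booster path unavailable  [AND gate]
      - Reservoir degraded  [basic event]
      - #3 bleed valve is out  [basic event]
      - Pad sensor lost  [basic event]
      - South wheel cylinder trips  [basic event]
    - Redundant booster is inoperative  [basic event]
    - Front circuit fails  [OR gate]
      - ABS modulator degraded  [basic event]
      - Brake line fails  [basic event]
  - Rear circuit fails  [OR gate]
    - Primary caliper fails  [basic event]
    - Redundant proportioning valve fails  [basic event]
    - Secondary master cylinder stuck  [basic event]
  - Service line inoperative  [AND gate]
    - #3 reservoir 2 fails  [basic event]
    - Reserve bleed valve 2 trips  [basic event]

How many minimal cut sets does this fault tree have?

Booster path unavailable [AND]: one cut set from each child combined → 1 × 1 × 1 × 1 = 1 cut set(s).
Front circuit fails [OR]: union of children's cut sets → 2 cut set(s).
ABS chain down [OR]: union of children's cut sets → 4 cut set(s).
Rear circuit fails [OR]: union of children's cut sets → 3 cut set(s).
Service line inoperative [AND]: one cut set from each child combined → 1 × 1 = 1 cut set(s).
Braking system failure [OR]: union of children's cut sets → 8 cut set(s).
Minimal cut sets: {#3 bleed valve is out, Pad sensor lost, Reservoir degraded, South wheel cylinder trips}; {Redundant booster is inoperative}; {ABS modulator degraded}; {Brake line fails}; {Primary caliper fails}; {Redundant proportioning valve fails}; {Secondary master cylinder stuck}; {#3 reservoir 2 fails, Reserve bleed valve 2 trips}.

8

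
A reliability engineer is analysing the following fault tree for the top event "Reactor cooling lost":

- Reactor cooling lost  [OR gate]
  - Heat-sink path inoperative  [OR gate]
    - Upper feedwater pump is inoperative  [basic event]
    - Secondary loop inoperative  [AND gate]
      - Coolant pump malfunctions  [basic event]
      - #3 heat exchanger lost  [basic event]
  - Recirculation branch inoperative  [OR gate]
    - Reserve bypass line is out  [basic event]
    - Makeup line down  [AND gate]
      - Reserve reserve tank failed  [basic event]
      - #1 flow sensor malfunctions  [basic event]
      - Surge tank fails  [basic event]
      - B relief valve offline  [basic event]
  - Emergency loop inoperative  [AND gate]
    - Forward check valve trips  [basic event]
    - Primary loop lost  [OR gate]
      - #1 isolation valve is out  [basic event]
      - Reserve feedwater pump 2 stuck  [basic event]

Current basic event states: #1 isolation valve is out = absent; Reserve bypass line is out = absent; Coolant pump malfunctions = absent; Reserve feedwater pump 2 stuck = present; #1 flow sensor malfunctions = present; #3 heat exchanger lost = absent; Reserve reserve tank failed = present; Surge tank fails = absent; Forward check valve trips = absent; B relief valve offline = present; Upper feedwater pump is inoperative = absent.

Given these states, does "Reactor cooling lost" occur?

No

Secondary loop inoperative [AND]: Coolant pump malfunctions=not, #3 heat exchanger lost=not → not all inputs occur → does not occur.
Heat-sink path inoperative [OR]: Upper feedwater pump is inoperative=not, Secondary loop inoperative=not → no input occurs → does not occur.
Makeup line down [AND]: Reserve reserve tank failed=occurs, #1 flow sensor malfunctions=occurs, Surge tank fails=not, B relief valve offline=occurs → not all inputs occur → does not occur.
Recirculation branch inoperative [OR]: Reserve bypass line is out=not, Makeup line down=not → no input occurs → does not occur.
Primary loop lost [OR]: #1 isolation valve is out=not, Reserve feedwater pump 2 stuck=occurs → at least one input occurs → occurs.
Emergency loop inoperative [AND]: Forward check valve trips=not, Primary loop lost=occurs → not all inputs occur → does not occur.
Reactor cooling lost [OR]: Heat-sink path inoperative=not, Recirculation branch inoperative=not, Emergency loop inoperative=not → no input occurs → does not occur.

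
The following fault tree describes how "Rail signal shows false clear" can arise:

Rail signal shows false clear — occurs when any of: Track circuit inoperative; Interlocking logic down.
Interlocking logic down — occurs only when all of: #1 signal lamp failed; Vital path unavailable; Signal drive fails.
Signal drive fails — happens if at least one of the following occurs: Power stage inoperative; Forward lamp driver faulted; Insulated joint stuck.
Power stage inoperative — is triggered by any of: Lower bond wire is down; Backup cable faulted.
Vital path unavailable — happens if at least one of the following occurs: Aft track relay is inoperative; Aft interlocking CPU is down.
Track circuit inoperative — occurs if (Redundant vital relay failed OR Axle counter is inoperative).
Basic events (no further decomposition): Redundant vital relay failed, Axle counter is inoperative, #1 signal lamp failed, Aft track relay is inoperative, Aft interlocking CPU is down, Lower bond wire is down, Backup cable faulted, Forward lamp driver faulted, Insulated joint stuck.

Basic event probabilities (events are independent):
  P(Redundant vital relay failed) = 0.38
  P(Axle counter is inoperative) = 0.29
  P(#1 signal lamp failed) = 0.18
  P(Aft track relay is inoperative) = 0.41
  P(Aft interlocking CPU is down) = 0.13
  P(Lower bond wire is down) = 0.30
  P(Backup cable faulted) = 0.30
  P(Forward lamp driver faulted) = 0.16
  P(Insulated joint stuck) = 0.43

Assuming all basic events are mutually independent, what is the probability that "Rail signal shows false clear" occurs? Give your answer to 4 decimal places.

0.5893

P(Track circuit inoperative) [OR] = 1 − (1−0.38) × (1−0.29) = 0.559800
P(Vital path unavailable) [OR] = 1 − (1−0.41) × (1−0.13) = 0.486700
P(Power stage inoperative) [OR] = 1 − (1−0.30) × (1−0.30) = 0.510000
P(Signal drive fails) [OR] = 1 − (1−0.510000) × (1−0.16) × (1−0.43) = 0.765388
P(Interlocking logic down) [AND] = 0.18 × 0.486700 × 0.765388 = 0.067053
P(Rail signal shows false clear) [OR] = 1 − (1−0.559800) × (1−0.067053) = 0.589317
Rounded to 4 decimal places: P(Rail signal shows false clear) ≈ 0.5893.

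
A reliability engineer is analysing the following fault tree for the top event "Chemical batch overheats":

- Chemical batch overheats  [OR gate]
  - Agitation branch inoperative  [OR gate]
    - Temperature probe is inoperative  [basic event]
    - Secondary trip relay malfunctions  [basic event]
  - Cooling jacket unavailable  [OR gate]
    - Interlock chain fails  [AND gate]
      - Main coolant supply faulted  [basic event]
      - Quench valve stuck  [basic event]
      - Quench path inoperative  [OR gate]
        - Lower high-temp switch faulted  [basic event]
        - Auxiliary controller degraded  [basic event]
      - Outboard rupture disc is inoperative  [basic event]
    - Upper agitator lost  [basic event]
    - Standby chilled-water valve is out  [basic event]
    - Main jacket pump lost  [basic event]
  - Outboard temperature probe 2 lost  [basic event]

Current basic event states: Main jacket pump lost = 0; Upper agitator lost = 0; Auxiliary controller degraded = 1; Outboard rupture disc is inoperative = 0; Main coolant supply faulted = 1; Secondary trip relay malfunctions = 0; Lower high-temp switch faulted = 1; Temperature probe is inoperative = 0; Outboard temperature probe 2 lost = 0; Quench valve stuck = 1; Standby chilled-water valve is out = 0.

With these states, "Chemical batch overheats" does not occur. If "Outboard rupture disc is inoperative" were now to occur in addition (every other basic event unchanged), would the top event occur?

Yes

Counterfactual: set "Outboard rupture disc is inoperative" to occurred.
Agitation branch inoperative [OR]: Temperature probe is inoperative=not, Secondary trip relay malfunctions=not → no input occurs → does not occur.
Quench path inoperative [OR]: Lower high-temp switch faulted=occurs, Auxiliary controller degraded=occurs → at least one input occurs → occurs.
Interlock chain fails [AND]: Main coolant supply faulted=occurs, Quench valve stuck=occurs, Quench path inoperative=occurs, Outboard rupture disc is inoperative=occurs → all inputs occur → occurs.
Cooling jacket unavailable [OR]: Interlock chain fails=occurs, Upper agitator lost=not, Standby chilled-water valve is out=not, Main jacket pump lost=not → at least one input occurs → occurs.
Chemical batch overheats [OR]: Agitation branch inoperative=not, Cooling jacket unavailable=occurs, Outboard temperature probe 2 lost=not → at least one input occurs → occurs.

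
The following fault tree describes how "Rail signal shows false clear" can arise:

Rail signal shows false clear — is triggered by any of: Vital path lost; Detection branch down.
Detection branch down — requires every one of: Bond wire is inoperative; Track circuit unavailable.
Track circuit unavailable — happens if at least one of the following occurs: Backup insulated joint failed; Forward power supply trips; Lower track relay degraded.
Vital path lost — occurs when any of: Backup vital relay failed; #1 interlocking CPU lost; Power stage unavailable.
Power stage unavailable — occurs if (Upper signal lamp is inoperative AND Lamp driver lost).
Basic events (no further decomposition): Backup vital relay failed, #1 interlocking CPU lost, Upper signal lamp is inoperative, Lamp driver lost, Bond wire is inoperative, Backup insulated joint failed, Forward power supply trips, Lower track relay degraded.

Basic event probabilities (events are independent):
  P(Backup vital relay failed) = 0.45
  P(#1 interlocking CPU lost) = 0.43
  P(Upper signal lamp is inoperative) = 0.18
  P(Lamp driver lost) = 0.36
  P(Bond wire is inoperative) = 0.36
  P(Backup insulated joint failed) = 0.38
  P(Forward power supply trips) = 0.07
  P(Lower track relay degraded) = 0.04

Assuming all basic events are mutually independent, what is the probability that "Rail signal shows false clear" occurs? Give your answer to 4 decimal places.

P(Power stage unavailable) [AND] = 0.18 × 0.36 = 0.064800
P(Vital path lost) [OR] = 1 − (1−0.45) × (1−0.43) × (1−0.064800) = 0.706815
P(Track circuit unavailable) [OR] = 1 − (1−0.38) × (1−0.07) × (1−0.04) = 0.446464
P(Detection branch down) [AND] = 0.36 × 0.446464 = 0.160727
P(Rail signal shows false clear) [OR] = 1 − (1−0.706815) × (1−0.160727) = 0.753938
Rounded to 4 decimal places: P(Rail signal shows false clear) ≈ 0.7539.

0.7539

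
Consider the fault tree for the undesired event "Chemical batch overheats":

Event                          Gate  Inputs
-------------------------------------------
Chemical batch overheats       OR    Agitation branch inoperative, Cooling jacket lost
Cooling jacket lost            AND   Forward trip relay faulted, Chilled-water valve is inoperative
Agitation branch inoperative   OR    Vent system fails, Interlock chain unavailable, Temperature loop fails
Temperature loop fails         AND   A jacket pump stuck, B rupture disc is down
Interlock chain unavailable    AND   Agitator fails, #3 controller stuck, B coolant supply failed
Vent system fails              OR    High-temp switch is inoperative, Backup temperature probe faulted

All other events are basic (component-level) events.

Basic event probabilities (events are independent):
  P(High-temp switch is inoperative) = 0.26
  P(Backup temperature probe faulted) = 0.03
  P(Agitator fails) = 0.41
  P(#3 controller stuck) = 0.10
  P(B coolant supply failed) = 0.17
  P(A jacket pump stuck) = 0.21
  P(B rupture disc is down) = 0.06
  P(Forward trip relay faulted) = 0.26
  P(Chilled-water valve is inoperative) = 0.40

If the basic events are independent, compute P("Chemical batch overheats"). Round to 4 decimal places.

0.3694

P(Vent system fails) [OR] = 1 − (1−0.26) × (1−0.03) = 0.282200
P(Interlock chain unavailable) [AND] = 0.41 × 0.10 × 0.17 = 0.006970
P(Temperature loop fails) [AND] = 0.21 × 0.06 = 0.012600
P(Agitation branch inoperative) [OR] = 1 − (1−0.282200) × (1−0.006970) × (1−0.012600) = 0.296184
P(Cooling jacket lost) [AND] = 0.26 × 0.40 = 0.104000
P(Chemical batch overheats) [OR] = 1 − (1−0.296184) × (1−0.104000) = 0.369381
Rounded to 4 decimal places: P(Chemical batch overheats) ≈ 0.3694.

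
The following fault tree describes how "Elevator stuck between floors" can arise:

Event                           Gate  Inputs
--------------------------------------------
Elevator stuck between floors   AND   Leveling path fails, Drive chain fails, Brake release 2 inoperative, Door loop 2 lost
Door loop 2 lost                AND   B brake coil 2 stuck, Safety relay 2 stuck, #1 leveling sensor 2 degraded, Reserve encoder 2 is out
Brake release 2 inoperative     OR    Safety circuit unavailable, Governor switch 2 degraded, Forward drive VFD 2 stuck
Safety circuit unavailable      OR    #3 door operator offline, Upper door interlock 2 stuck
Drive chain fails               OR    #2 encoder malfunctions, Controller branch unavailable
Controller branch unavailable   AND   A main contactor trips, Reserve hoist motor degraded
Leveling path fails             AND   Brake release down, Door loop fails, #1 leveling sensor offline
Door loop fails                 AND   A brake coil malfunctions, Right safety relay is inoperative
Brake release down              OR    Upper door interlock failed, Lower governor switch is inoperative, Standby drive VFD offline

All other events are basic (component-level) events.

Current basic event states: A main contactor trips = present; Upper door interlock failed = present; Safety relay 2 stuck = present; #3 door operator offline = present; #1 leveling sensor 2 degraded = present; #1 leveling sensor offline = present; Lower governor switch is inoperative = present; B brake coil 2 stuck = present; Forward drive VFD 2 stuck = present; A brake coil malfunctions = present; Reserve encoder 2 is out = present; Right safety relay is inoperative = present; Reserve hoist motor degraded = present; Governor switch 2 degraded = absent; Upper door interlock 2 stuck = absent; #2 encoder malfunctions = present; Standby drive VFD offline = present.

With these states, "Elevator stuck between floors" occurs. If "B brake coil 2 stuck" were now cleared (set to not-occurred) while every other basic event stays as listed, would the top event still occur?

Counterfactual: set "B brake coil 2 stuck" to not occurred.
Brake release down [OR]: Upper door interlock failed=occurs, Lower governor switch is inoperative=occurs, Standby drive VFD offline=occurs → at least one input occurs → occurs.
Door loop fails [AND]: A brake coil malfunctions=occurs, Right safety relay is inoperative=occurs → all inputs occur → occurs.
Leveling path fails [AND]: Brake release down=occurs, Door loop fails=occurs, #1 leveling sensor offline=occurs → all inputs occur → occurs.
Controller branch unavailable [AND]: A main contactor trips=occurs, Reserve hoist motor degraded=occurs → all inputs occur → occurs.
Drive chain fails [OR]: #2 encoder malfunctions=occurs, Controller branch unavailable=occurs → at least one input occurs → occurs.
Safety circuit unavailable [OR]: #3 door operator offline=occurs, Upper door interlock 2 stuck=not → at least one input occurs → occurs.
Brake release 2 inoperative [OR]: Safety circuit unavailable=occurs, Governor switch 2 degraded=not, Forward drive VFD 2 stuck=occurs → at least one input occurs → occurs.
Door loop 2 lost [AND]: B brake coil 2 stuck=not, Safety relay 2 stuck=occurs, #1 leveling sensor 2 degraded=occurs, Reserve encoder 2 is out=occurs → not all inputs occur → does not occur.
Elevator stuck between floors [AND]: Leveling path fails=occurs, Drive chain fails=occurs, Brake release 2 inoperative=occurs, Door loop 2 lost=not → not all inputs occur → does not occur.

No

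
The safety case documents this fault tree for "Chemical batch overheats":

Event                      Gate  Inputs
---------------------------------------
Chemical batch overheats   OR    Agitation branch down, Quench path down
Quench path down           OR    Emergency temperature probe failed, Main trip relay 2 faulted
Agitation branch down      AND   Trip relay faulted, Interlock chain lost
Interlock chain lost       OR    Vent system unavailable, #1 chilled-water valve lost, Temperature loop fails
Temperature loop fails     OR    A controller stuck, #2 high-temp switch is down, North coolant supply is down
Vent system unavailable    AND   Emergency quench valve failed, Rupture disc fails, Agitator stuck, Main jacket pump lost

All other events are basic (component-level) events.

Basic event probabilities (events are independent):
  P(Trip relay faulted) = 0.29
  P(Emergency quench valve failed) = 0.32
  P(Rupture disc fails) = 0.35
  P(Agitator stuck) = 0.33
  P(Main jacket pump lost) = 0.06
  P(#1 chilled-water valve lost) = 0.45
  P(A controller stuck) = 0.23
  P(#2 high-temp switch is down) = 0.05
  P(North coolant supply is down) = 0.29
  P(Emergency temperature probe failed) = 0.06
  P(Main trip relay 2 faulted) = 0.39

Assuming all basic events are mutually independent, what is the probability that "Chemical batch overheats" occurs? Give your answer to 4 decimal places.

P(Vent system unavailable) [AND] = 0.32 × 0.35 × 0.33 × 0.06 = 0.002218
P(Temperature loop fails) [OR] = 1 − (1−0.23) × (1−0.05) × (1−0.29) = 0.480635
P(Interlock chain lost) [OR] = 1 − (1−0.002218) × (1−0.45) × (1−0.480635) = 0.714983
P(Agitation branch down) [AND] = 0.29 × 0.714983 = 0.207345
P(Quench path down) [OR] = 1 − (1−0.06) × (1−0.39) = 0.426600
P(Chemical batch overheats) [OR] = 1 − (1−0.207345) × (1−0.426600) = 0.545492
Rounded to 4 decimal places: P(Chemical batch overheats) ≈ 0.5455.

0.5455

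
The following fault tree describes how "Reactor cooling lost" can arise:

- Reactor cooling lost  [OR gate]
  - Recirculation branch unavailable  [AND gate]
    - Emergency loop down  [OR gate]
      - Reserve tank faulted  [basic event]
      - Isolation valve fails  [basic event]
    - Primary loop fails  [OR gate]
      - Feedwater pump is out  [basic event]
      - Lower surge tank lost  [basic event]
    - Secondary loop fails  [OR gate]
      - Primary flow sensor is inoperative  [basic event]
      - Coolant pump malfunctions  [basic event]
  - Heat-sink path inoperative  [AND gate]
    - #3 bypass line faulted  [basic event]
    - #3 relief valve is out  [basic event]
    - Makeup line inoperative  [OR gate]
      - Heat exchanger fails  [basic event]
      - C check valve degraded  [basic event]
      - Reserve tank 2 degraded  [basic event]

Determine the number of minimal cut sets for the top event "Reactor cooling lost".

11

Emergency loop down [OR]: union of children's cut sets → 2 cut set(s).
Primary loop fails [OR]: union of children's cut sets → 2 cut set(s).
Secondary loop fails [OR]: union of children's cut sets → 2 cut set(s).
Recirculation branch unavailable [AND]: one cut set from each child combined → 2 × 2 × 2 = 8 cut set(s).
Makeup line inoperative [OR]: union of children's cut sets → 3 cut set(s).
Heat-sink path inoperative [AND]: one cut set from each child combined → 1 × 1 × 3 = 3 cut set(s).
Reactor cooling lost [OR]: union of children's cut sets → 11 cut set(s).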